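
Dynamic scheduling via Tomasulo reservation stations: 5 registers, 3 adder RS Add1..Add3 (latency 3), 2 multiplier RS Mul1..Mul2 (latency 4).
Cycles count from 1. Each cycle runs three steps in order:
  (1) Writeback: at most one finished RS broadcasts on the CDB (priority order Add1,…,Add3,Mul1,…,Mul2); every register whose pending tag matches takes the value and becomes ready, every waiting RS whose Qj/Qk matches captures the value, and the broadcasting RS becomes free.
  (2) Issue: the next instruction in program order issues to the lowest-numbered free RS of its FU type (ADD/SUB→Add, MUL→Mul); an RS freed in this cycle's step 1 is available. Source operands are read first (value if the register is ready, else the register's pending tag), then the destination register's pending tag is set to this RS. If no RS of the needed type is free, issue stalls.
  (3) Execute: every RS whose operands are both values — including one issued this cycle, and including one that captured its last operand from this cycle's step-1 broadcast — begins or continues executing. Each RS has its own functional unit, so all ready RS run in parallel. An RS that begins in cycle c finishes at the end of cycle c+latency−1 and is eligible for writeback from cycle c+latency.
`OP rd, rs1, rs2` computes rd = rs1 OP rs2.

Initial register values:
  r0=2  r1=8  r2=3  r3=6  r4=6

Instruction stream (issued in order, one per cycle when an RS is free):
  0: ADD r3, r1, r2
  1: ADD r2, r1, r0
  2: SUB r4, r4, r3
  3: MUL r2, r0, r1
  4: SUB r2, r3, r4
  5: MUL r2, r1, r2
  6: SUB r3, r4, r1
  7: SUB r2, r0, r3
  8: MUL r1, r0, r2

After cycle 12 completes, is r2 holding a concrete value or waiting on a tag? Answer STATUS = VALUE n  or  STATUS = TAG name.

STATUS = TAG Add3

cycle 1: issue ADD r3<-Add1 // r0:2,r1:8,r2:3,r3:Add1,r4:6
cycle 2: issue ADD r2<-Add2 // r0:2,r1:8,r2:Add2,r3:Add1,r4:6
cycle 3: issue SUB r4<-Add3 // r0:2,r1:8,r2:Add2,r3:Add1,r4:Add3
cycle 4: CDB Add1=11; issue MUL r2<-Mul1 // r0:2,r1:8,r2:Mul1,r3:11,r4:Add3
cycle 5: CDB Add2=10; issue SUB r2<-Add1 // r0:2,r1:8,r2:Add1,r3:11,r4:Add3
cycle 6: issue MUL r2<-Mul2 // r0:2,r1:8,r2:Mul2,r3:11,r4:Add3
cycle 7: CDB Add3=-5; issue SUB r3<-Add2 // r0:2,r1:8,r2:Mul2,r3:Add2,r4:-5
cycle 8: CDB Mul1=16; issue SUB r2<-Add3 // r0:2,r1:8,r2:Add3,r3:Add2,r4:-5
cycle 9: issue MUL r1<-Mul1 // r0:2,r1:Mul1,r2:Add3,r3:Add2,r4:-5
cycle 10: CDB Add1=16 // r0:2,r1:Mul1,r2:Add3,r3:Add2,r4:-5
cycle 11: CDB Add2=-13 // r0:2,r1:Mul1,r2:Add3,r3:-13,r4:-5
cycle 12: - // r0:2,r1:Mul1,r2:Add3,r3:-13,r4:-5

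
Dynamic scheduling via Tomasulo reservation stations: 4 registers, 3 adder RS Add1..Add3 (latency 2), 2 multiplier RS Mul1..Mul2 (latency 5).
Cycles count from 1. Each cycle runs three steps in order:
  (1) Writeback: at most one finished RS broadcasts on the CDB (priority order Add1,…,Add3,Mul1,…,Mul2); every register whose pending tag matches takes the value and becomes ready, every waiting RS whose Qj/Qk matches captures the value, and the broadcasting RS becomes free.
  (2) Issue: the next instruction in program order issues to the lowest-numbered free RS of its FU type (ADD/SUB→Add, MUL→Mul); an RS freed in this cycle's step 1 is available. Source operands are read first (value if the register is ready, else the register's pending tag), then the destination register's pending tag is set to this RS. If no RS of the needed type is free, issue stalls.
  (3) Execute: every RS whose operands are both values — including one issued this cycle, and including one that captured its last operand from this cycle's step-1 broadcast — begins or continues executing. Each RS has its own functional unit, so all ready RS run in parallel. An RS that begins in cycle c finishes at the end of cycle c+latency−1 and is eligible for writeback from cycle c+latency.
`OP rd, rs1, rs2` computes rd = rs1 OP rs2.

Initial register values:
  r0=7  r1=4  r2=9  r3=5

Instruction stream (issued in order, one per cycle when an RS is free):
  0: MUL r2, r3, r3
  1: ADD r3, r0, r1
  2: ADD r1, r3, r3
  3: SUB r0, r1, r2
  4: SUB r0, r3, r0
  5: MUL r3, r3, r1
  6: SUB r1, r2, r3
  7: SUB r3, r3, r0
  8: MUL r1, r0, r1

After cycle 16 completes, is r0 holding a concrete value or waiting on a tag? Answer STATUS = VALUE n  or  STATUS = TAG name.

  c1: issue MUL r2<-Mul1  regs: r0:7,r1:4,r2:Mul1,r3:5
  c2: issue ADD r3<-Add1  regs: r0:7,r1:4,r2:Mul1,r3:Add1
  c3: issue ADD r1<-Add2  regs: r0:7,r1:Add2,r2:Mul1,r3:Add1
  c4: CDB Add1=11; issue SUB r0<-Add1  regs: r0:Add1,r1:Add2,r2:Mul1,r3:11
  c5: issue SUB r0<-Add3  regs: r0:Add3,r1:Add2,r2:Mul1,r3:11
  c6: CDB Add2=22; issue MUL r3<-Mul2  regs: r0:Add3,r1:22,r2:Mul1,r3:Mul2
  c7: CDB Mul1=25; issue SUB r1<-Add2  regs: r0:Add3,r1:Add2,r2:25,r3:Mul2
  c8: stall  regs: r0:Add3,r1:Add2,r2:25,r3:Mul2
  c9: CDB Add1=-3; issue SUB r3<-Add1  regs: r0:Add3,r1:Add2,r2:25,r3:Add1
  c10: issue MUL r1<-Mul1  regs: r0:Add3,r1:Mul1,r2:25,r3:Add1
  c11: CDB Add3=14  regs: r0:14,r1:Mul1,r2:25,r3:Add1
  c12: CDB Mul2=242  regs: r0:14,r1:Mul1,r2:25,r3:Add1
  c13: -  regs: r0:14,r1:Mul1,r2:25,r3:Add1
  c14: CDB Add1=228  regs: r0:14,r1:Mul1,r2:25,r3:228
  c15: CDB Add2=-217  regs: r0:14,r1:Mul1,r2:25,r3:228
  c16: -  regs: r0:14,r1:Mul1,r2:25,r3:228

STATUS = VALUE 14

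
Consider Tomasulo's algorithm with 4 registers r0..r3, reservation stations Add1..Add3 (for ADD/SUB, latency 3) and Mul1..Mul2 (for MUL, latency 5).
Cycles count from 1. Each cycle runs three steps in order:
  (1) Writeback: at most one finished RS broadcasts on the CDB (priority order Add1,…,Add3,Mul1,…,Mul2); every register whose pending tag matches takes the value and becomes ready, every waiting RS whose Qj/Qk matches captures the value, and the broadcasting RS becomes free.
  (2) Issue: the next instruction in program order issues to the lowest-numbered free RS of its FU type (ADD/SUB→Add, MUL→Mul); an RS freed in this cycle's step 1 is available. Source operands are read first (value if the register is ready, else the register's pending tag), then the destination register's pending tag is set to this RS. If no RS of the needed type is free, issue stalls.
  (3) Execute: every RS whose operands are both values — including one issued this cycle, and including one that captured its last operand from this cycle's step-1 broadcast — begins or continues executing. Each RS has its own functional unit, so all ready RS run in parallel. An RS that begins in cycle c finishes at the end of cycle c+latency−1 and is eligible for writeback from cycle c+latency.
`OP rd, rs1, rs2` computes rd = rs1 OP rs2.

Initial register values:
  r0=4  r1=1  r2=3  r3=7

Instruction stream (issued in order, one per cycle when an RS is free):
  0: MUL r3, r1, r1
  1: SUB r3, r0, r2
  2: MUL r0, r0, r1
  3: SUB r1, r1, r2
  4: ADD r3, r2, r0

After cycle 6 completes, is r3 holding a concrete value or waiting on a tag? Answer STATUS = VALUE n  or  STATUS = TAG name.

STATUS = TAG Add1

  c1: issue MUL r3<-Mul1  regs: r0:4,r1:1,r2:3,r3:Mul1
  c2: issue SUB r3<-Add1  regs: r0:4,r1:1,r2:3,r3:Add1
  c3: issue MUL r0<-Mul2  regs: r0:Mul2,r1:1,r2:3,r3:Add1
  c4: issue SUB r1<-Add2  regs: r0:Mul2,r1:Add2,r2:3,r3:Add1
  c5: CDB Add1=1; issue ADD r3<-Add1  regs: r0:Mul2,r1:Add2,r2:3,r3:Add1
  c6: CDB Mul1=1  regs: r0:Mul2,r1:Add2,r2:3,r3:Add1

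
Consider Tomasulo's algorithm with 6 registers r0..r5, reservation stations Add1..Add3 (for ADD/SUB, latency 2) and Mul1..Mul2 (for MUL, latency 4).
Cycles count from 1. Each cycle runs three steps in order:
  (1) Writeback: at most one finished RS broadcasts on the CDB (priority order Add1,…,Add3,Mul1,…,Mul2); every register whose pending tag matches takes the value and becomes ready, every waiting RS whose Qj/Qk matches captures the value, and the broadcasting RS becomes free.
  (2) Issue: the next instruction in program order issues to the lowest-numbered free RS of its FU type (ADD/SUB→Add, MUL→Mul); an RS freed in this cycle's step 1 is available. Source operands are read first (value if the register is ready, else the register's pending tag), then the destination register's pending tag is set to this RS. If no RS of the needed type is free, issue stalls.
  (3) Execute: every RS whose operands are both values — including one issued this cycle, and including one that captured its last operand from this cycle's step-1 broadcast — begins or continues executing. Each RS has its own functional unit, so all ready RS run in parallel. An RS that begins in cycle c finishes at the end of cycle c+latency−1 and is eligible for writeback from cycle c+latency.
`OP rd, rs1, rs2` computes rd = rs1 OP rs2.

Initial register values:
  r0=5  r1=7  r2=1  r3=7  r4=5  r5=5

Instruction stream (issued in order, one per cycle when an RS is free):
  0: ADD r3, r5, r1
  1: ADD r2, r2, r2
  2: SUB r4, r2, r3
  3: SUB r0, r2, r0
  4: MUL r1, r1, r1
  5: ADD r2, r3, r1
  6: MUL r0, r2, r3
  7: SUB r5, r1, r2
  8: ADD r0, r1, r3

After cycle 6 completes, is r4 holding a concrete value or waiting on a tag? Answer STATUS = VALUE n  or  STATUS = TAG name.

STATUS = VALUE -10

c1: issue ADD r3<-Add1 | r0:5,r1:7,r2:1,r3:Add1,r4:5,r5:5
c2: issue ADD r2<-Add2 | r0:5,r1:7,r2:Add2,r3:Add1,r4:5,r5:5
c3: CDB Add1=12; issue SUB r4<-Add1 | r0:5,r1:7,r2:Add2,r3:12,r4:Add1,r5:5
c4: CDB Add2=2; issue SUB r0<-Add2 | r0:Add2,r1:7,r2:2,r3:12,r4:Add1,r5:5
c5: issue MUL r1<-Mul1 | r0:Add2,r1:Mul1,r2:2,r3:12,r4:Add1,r5:5
c6: CDB Add1=-10; issue ADD r2<-Add1 | r0:Add2,r1:Mul1,r2:Add1,r3:12,r4:-10,r5:5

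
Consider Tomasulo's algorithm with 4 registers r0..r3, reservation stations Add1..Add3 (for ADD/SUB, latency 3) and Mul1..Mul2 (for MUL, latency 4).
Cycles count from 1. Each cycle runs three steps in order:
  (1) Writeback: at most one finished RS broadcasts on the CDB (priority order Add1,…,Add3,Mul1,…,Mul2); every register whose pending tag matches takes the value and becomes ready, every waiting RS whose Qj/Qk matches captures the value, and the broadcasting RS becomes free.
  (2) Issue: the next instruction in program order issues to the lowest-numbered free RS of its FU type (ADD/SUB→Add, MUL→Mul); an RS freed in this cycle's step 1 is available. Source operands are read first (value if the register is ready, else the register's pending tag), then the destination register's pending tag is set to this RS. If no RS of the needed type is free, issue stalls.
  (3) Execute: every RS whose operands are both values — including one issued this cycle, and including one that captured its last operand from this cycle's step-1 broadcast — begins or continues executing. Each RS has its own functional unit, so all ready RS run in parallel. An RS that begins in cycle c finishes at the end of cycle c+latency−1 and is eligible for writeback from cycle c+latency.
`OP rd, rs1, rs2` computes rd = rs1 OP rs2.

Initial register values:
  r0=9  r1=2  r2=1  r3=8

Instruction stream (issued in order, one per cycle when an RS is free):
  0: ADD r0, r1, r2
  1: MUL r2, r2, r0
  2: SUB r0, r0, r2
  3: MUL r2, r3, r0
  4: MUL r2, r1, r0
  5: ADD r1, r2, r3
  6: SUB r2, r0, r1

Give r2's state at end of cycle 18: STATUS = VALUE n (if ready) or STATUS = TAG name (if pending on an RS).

c1: issue ADD r0<-Add1 | r0:Add1,r1:2,r2:1,r3:8
c2: issue MUL r2<-Mul1 | r0:Add1,r1:2,r2:Mul1,r3:8
c3: issue SUB r0<-Add2 | r0:Add2,r1:2,r2:Mul1,r3:8
c4: CDB Add1=3; issue MUL r2<-Mul2 | r0:Add2,r1:2,r2:Mul2,r3:8
c5: stall | r0:Add2,r1:2,r2:Mul2,r3:8
c6: stall | r0:Add2,r1:2,r2:Mul2,r3:8
c7: stall | r0:Add2,r1:2,r2:Mul2,r3:8
c8: CDB Mul1=3; issue MUL r2<-Mul1 | r0:Add2,r1:2,r2:Mul1,r3:8
c9: issue ADD r1<-Add1 | r0:Add2,r1:Add1,r2:Mul1,r3:8
c10: issue SUB r2<-Add3 | r0:Add2,r1:Add1,r2:Add3,r3:8
c11: CDB Add2=0 | r0:0,r1:Add1,r2:Add3,r3:8
c12: - | r0:0,r1:Add1,r2:Add3,r3:8
c13: - | r0:0,r1:Add1,r2:Add3,r3:8
c14: - | r0:0,r1:Add1,r2:Add3,r3:8
c15: CDB Mul1=0 | r0:0,r1:Add1,r2:Add3,r3:8
c16: CDB Mul2=0 | r0:0,r1:Add1,r2:Add3,r3:8
c17: - | r0:0,r1:Add1,r2:Add3,r3:8
c18: CDB Add1=8 | r0:0,r1:8,r2:Add3,r3:8

STATUS = TAG Add3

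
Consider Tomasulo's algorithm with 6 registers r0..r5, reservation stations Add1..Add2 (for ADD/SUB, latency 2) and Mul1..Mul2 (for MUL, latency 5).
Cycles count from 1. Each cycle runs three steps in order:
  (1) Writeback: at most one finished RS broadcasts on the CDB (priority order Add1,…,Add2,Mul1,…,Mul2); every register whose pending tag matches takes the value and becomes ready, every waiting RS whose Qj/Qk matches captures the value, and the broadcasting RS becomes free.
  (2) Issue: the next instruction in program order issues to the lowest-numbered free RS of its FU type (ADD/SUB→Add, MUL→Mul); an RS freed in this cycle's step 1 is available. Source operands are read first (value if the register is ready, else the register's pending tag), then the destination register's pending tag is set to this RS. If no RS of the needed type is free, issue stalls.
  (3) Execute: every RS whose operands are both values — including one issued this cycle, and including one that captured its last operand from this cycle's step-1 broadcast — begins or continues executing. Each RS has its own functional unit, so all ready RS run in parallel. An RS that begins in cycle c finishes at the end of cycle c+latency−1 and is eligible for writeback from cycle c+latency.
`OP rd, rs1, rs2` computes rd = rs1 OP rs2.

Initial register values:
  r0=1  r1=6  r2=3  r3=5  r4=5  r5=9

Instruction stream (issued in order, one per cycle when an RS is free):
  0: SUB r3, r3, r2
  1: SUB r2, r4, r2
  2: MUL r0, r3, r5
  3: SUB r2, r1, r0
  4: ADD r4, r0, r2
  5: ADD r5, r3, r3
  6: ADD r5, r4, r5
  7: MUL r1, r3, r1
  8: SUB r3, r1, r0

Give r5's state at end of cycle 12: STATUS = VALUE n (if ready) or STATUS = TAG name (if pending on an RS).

c1: issue SUB r3<-Add1 | r0:1,r1:6,r2:3,r3:Add1,r4:5,r5:9
c2: issue SUB r2<-Add2 | r0:1,r1:6,r2:Add2,r3:Add1,r4:5,r5:9
c3: CDB Add1=2; issue MUL r0<-Mul1 | r0:Mul1,r1:6,r2:Add2,r3:2,r4:5,r5:9
c4: CDB Add2=2; issue SUB r2<-Add1 | r0:Mul1,r1:6,r2:Add1,r3:2,r4:5,r5:9
c5: issue ADD r4<-Add2 | r0:Mul1,r1:6,r2:Add1,r3:2,r4:Add2,r5:9
c6: stall | r0:Mul1,r1:6,r2:Add1,r3:2,r4:Add2,r5:9
c7: stall | r0:Mul1,r1:6,r2:Add1,r3:2,r4:Add2,r5:9
c8: CDB Mul1=18; stall | r0:18,r1:6,r2:Add1,r3:2,r4:Add2,r5:9
c9: stall | r0:18,r1:6,r2:Add1,r3:2,r4:Add2,r5:9
c10: CDB Add1=-12; issue ADD r5<-Add1 | r0:18,r1:6,r2:-12,r3:2,r4:Add2,r5:Add1
c11: stall | r0:18,r1:6,r2:-12,r3:2,r4:Add2,r5:Add1
c12: CDB Add1=4; issue ADD r5<-Add1 | r0:18,r1:6,r2:-12,r3:2,r4:Add2,r5:Add1

STATUS = TAG Add1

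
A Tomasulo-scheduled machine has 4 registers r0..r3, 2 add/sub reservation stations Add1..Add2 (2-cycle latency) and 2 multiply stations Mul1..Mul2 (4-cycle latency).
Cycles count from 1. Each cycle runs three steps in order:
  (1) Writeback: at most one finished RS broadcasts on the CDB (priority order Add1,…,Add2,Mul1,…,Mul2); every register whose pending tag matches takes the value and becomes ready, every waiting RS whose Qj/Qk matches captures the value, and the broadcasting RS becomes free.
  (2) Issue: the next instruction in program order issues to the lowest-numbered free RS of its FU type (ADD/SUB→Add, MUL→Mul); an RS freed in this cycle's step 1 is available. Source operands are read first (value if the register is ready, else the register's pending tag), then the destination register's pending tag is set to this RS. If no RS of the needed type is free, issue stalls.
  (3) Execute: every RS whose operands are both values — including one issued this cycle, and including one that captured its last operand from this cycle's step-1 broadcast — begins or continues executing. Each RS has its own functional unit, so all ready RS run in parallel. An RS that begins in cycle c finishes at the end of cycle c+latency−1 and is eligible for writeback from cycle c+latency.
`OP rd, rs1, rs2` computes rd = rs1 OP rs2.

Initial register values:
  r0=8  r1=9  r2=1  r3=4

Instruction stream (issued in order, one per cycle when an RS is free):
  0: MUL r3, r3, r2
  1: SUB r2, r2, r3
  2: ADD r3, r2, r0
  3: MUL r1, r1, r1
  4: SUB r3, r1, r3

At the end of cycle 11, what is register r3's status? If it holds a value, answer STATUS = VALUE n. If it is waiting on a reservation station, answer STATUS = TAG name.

STATUS = VALUE 76

  c1: issue MUL r3<-Mul1  regs: r0:8,r1:9,r2:1,r3:Mul1
  c2: issue SUB r2<-Add1  regs: r0:8,r1:9,r2:Add1,r3:Mul1
  c3: issue ADD r3<-Add2  regs: r0:8,r1:9,r2:Add1,r3:Add2
  c4: issue MUL r1<-Mul2  regs: r0:8,r1:Mul2,r2:Add1,r3:Add2
  c5: CDB Mul1=4; stall  regs: r0:8,r1:Mul2,r2:Add1,r3:Add2
  c6: stall  regs: r0:8,r1:Mul2,r2:Add1,r3:Add2
  c7: CDB Add1=-3; issue SUB r3<-Add1  regs: r0:8,r1:Mul2,r2:-3,r3:Add1
  c8: CDB Mul2=81  regs: r0:8,r1:81,r2:-3,r3:Add1
  c9: CDB Add2=5  regs: r0:8,r1:81,r2:-3,r3:Add1
  c10: -  regs: r0:8,r1:81,r2:-3,r3:Add1
  c11: CDB Add1=76  regs: r0:8,r1:81,r2:-3,r3:76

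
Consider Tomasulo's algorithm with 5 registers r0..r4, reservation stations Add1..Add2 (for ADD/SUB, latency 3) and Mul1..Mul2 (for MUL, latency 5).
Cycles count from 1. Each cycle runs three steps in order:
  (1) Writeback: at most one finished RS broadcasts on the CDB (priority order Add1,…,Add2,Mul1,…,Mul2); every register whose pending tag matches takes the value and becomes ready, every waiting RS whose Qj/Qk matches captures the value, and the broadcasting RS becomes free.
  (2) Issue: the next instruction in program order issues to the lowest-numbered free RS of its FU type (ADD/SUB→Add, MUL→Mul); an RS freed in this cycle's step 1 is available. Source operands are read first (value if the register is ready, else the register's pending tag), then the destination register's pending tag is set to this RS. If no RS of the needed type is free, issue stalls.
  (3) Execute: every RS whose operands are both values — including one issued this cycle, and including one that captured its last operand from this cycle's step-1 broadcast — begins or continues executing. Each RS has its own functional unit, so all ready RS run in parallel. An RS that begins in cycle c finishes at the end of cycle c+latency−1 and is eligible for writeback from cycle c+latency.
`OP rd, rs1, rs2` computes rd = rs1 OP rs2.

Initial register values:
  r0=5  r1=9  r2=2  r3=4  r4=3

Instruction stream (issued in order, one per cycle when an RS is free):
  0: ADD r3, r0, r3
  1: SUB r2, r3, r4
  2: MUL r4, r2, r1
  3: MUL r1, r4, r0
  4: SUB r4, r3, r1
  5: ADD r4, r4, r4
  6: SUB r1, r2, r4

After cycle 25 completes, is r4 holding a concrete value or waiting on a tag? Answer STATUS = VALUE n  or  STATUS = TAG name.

STATUS = VALUE -522

cycle 1: issue ADD r3<-Add1 // r0:5,r1:9,r2:2,r3:Add1,r4:3
cycle 2: issue SUB r2<-Add2 // r0:5,r1:9,r2:Add2,r3:Add1,r4:3
cycle 3: issue MUL r4<-Mul1 // r0:5,r1:9,r2:Add2,r3:Add1,r4:Mul1
cycle 4: CDB Add1=9; issue MUL r1<-Mul2 // r0:5,r1:Mul2,r2:Add2,r3:9,r4:Mul1
cycle 5: issue SUB r4<-Add1 // r0:5,r1:Mul2,r2:Add2,r3:9,r4:Add1
cycle 6: stall // r0:5,r1:Mul2,r2:Add2,r3:9,r4:Add1
cycle 7: CDB Add2=6; issue ADD r4<-Add2 // r0:5,r1:Mul2,r2:6,r3:9,r4:Add2
cycle 8: stall // r0:5,r1:Mul2,r2:6,r3:9,r4:Add2
cycle 9: stall // r0:5,r1:Mul2,r2:6,r3:9,r4:Add2
cycle 10: stall // r0:5,r1:Mul2,r2:6,r3:9,r4:Add2
cycle 11: stall // r0:5,r1:Mul2,r2:6,r3:9,r4:Add2
cycle 12: CDB Mul1=54; stall // r0:5,r1:Mul2,r2:6,r3:9,r4:Add2
cycle 13: stall // r0:5,r1:Mul2,r2:6,r3:9,r4:Add2
cycle 14: stall // r0:5,r1:Mul2,r2:6,r3:9,r4:Add2
cycle 15: stall // r0:5,r1:Mul2,r2:6,r3:9,r4:Add2
cycle 16: stall // r0:5,r1:Mul2,r2:6,r3:9,r4:Add2
cycle 17: CDB Mul2=270; stall // r0:5,r1:270,r2:6,r3:9,r4:Add2
cycle 18: stall // r0:5,r1:270,r2:6,r3:9,r4:Add2
cycle 19: stall // r0:5,r1:270,r2:6,r3:9,r4:Add2
cycle 20: CDB Add1=-261; issue SUB r1<-Add1 // r0:5,r1:Add1,r2:6,r3:9,r4:Add2
cycle 21: - // r0:5,r1:Add1,r2:6,r3:9,r4:Add2
cycle 22: - // r0:5,r1:Add1,r2:6,r3:9,r4:Add2
cycle 23: CDB Add2=-522 // r0:5,r1:Add1,r2:6,r3:9,r4:-522
cycle 24: - // r0:5,r1:Add1,r2:6,r3:9,r4:-522
cycle 25: - // r0:5,r1:Add1,r2:6,r3:9,r4:-522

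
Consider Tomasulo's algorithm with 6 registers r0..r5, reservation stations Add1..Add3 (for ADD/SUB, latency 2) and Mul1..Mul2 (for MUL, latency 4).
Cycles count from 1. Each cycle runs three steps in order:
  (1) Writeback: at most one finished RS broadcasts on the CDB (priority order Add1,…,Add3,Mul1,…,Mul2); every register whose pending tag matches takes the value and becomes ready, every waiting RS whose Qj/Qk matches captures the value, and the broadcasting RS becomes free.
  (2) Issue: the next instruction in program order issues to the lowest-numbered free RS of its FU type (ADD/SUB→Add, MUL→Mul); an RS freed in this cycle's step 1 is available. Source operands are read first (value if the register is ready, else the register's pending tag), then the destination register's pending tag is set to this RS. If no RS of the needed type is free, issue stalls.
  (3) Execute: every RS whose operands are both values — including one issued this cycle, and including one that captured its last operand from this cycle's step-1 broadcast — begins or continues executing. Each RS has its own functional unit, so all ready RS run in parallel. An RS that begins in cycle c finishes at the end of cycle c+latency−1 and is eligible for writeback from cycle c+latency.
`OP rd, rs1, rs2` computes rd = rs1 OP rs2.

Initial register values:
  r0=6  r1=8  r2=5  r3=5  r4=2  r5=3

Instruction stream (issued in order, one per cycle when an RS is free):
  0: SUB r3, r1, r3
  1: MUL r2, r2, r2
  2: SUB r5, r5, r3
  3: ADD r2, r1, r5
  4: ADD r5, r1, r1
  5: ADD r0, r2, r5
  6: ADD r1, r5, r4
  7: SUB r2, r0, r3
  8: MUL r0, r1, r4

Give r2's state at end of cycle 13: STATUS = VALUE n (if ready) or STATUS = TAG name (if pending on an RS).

STATUS = VALUE 21

  c1: issue SUB r3<-Add1  regs: r0:6,r1:8,r2:5,r3:Add1,r4:2,r5:3
  c2: issue MUL r2<-Mul1  regs: r0:6,r1:8,r2:Mul1,r3:Add1,r4:2,r5:3
  c3: CDB Add1=3; issue SUB r5<-Add1  regs: r0:6,r1:8,r2:Mul1,r3:3,r4:2,r5:Add1
  c4: issue ADD r2<-Add2  regs: r0:6,r1:8,r2:Add2,r3:3,r4:2,r5:Add1
  c5: CDB Add1=0; issue ADD r5<-Add1  regs: r0:6,r1:8,r2:Add2,r3:3,r4:2,r5:Add1
  c6: CDB Mul1=25; issue ADD r0<-Add3  regs: r0:Add3,r1:8,r2:Add2,r3:3,r4:2,r5:Add1
  c7: CDB Add1=16; issue ADD r1<-Add1  regs: r0:Add3,r1:Add1,r2:Add2,r3:3,r4:2,r5:16
  c8: CDB Add2=8; issue SUB r2<-Add2  regs: r0:Add3,r1:Add1,r2:Add2,r3:3,r4:2,r5:16
  c9: CDB Add1=18; issue MUL r0<-Mul1  regs: r0:Mul1,r1:18,r2:Add2,r3:3,r4:2,r5:16
  c10: CDB Add3=24  regs: r0:Mul1,r1:18,r2:Add2,r3:3,r4:2,r5:16
  c11: -  regs: r0:Mul1,r1:18,r2:Add2,r3:3,r4:2,r5:16
  c12: CDB Add2=21  regs: r0:Mul1,r1:18,r2:21,r3:3,r4:2,r5:16
  c13: CDB Mul1=36  regs: r0:36,r1:18,r2:21,r3:3,r4:2,r5:16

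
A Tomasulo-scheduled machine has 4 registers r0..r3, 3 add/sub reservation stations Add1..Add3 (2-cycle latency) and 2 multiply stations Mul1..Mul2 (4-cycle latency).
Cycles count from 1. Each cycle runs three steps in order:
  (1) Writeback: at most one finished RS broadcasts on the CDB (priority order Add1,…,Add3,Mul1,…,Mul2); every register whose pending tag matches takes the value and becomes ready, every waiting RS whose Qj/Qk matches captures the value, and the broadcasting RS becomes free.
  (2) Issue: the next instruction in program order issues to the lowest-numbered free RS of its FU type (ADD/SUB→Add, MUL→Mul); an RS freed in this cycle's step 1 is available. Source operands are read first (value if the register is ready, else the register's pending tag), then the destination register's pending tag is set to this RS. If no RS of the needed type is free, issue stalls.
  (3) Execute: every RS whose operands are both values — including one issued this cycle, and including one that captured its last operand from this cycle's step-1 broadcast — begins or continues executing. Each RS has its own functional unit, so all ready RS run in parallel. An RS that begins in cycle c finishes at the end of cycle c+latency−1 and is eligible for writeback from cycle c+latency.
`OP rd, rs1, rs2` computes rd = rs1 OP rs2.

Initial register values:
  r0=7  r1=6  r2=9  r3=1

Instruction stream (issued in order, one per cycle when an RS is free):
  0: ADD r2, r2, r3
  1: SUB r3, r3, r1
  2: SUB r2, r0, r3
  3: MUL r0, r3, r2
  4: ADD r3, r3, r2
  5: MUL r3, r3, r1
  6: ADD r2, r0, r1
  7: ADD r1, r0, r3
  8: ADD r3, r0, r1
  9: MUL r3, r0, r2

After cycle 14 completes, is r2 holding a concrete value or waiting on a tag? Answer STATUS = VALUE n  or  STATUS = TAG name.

cycle 1: issue ADD r2<-Add1 // r0:7,r1:6,r2:Add1,r3:1
cycle 2: issue SUB r3<-Add2 // r0:7,r1:6,r2:Add1,r3:Add2
cycle 3: CDB Add1=10; issue SUB r2<-Add1 // r0:7,r1:6,r2:Add1,r3:Add2
cycle 4: CDB Add2=-5; issue MUL r0<-Mul1 // r0:Mul1,r1:6,r2:Add1,r3:-5
cycle 5: issue ADD r3<-Add2 // r0:Mul1,r1:6,r2:Add1,r3:Add2
cycle 6: CDB Add1=12; issue MUL r3<-Mul2 // r0:Mul1,r1:6,r2:12,r3:Mul2
cycle 7: issue ADD r2<-Add1 // r0:Mul1,r1:6,r2:Add1,r3:Mul2
cycle 8: CDB Add2=7; issue ADD r1<-Add2 // r0:Mul1,r1:Add2,r2:Add1,r3:Mul2
cycle 9: issue ADD r3<-Add3 // r0:Mul1,r1:Add2,r2:Add1,r3:Add3
cycle 10: CDB Mul1=-60; issue MUL r3<-Mul1 // r0:-60,r1:Add2,r2:Add1,r3:Mul1
cycle 11: - // r0:-60,r1:Add2,r2:Add1,r3:Mul1
cycle 12: CDB Add1=-54 // r0:-60,r1:Add2,r2:-54,r3:Mul1
cycle 13: CDB Mul2=42 // r0:-60,r1:Add2,r2:-54,r3:Mul1
cycle 14: - // r0:-60,r1:Add2,r2:-54,r3:Mul1

STATUS = VALUE -54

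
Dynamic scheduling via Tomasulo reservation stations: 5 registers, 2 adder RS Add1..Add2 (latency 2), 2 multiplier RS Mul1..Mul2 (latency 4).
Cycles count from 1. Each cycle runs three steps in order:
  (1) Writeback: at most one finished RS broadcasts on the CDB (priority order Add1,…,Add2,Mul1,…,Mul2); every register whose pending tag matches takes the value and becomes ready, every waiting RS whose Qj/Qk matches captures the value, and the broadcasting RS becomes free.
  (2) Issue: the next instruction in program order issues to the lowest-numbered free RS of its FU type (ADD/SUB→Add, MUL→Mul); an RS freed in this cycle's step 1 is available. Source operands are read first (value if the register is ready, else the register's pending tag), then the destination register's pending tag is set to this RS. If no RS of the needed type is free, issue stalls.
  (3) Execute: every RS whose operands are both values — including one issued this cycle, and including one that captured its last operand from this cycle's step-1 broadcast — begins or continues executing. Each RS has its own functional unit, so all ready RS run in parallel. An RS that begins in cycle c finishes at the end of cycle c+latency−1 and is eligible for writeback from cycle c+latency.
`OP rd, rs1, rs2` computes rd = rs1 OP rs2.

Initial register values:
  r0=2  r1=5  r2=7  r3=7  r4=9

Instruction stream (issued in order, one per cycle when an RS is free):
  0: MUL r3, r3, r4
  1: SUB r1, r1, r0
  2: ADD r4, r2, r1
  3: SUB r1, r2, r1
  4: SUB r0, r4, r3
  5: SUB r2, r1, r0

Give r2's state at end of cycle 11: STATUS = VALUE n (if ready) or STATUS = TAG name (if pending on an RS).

STATUS = VALUE 57

cycle 1: issue MUL r3<-Mul1 // r0:2,r1:5,r2:7,r3:Mul1,r4:9
cycle 2: issue SUB r1<-Add1 // r0:2,r1:Add1,r2:7,r3:Mul1,r4:9
cycle 3: issue ADD r4<-Add2 // r0:2,r1:Add1,r2:7,r3:Mul1,r4:Add2
cycle 4: CDB Add1=3; issue SUB r1<-Add1 // r0:2,r1:Add1,r2:7,r3:Mul1,r4:Add2
cycle 5: CDB Mul1=63; stall // r0:2,r1:Add1,r2:7,r3:63,r4:Add2
cycle 6: CDB Add1=4; issue SUB r0<-Add1 // r0:Add1,r1:4,r2:7,r3:63,r4:Add2
cycle 7: CDB Add2=10; issue SUB r2<-Add2 // r0:Add1,r1:4,r2:Add2,r3:63,r4:10
cycle 8: - // r0:Add1,r1:4,r2:Add2,r3:63,r4:10
cycle 9: CDB Add1=-53 // r0:-53,r1:4,r2:Add2,r3:63,r4:10
cycle 10: - // r0:-53,r1:4,r2:Add2,r3:63,r4:10
cycle 11: CDB Add2=57 // r0:-53,r1:4,r2:57,r3:63,r4:10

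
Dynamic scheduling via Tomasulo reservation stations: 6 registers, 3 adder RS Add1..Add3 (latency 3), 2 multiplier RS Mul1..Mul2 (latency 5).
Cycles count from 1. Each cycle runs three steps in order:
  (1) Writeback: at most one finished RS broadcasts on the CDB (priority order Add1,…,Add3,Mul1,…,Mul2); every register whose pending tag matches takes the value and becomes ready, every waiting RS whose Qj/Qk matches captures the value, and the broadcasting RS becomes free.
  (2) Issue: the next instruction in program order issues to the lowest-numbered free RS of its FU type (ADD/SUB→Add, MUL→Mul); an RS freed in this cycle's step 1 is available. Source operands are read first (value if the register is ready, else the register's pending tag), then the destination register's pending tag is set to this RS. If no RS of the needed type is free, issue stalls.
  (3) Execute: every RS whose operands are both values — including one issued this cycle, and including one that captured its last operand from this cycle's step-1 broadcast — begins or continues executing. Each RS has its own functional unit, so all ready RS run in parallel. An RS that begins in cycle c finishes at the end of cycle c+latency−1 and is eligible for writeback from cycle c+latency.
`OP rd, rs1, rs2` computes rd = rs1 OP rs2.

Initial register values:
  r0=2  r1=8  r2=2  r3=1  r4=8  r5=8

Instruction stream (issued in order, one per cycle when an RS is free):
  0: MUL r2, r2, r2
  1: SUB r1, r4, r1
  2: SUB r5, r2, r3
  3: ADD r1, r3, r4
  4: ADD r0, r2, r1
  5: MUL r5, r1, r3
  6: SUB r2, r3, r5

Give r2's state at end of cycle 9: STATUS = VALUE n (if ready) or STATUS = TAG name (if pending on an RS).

c1: issue MUL r2<-Mul1 | r0:2,r1:8,r2:Mul1,r3:1,r4:8,r5:8
c2: issue SUB r1<-Add1 | r0:2,r1:Add1,r2:Mul1,r3:1,r4:8,r5:8
c3: issue SUB r5<-Add2 | r0:2,r1:Add1,r2:Mul1,r3:1,r4:8,r5:Add2
c4: issue ADD r1<-Add3 | r0:2,r1:Add3,r2:Mul1,r3:1,r4:8,r5:Add2
c5: CDB Add1=0; issue ADD r0<-Add1 | r0:Add1,r1:Add3,r2:Mul1,r3:1,r4:8,r5:Add2
c6: CDB Mul1=4; issue MUL r5<-Mul1 | r0:Add1,r1:Add3,r2:4,r3:1,r4:8,r5:Mul1
c7: CDB Add3=9; issue SUB r2<-Add3 | r0:Add1,r1:9,r2:Add3,r3:1,r4:8,r5:Mul1
c8: - | r0:Add1,r1:9,r2:Add3,r3:1,r4:8,r5:Mul1
c9: CDB Add2=3 | r0:Add1,r1:9,r2:Add3,r3:1,r4:8,r5:Mul1

STATUS = TAG Add3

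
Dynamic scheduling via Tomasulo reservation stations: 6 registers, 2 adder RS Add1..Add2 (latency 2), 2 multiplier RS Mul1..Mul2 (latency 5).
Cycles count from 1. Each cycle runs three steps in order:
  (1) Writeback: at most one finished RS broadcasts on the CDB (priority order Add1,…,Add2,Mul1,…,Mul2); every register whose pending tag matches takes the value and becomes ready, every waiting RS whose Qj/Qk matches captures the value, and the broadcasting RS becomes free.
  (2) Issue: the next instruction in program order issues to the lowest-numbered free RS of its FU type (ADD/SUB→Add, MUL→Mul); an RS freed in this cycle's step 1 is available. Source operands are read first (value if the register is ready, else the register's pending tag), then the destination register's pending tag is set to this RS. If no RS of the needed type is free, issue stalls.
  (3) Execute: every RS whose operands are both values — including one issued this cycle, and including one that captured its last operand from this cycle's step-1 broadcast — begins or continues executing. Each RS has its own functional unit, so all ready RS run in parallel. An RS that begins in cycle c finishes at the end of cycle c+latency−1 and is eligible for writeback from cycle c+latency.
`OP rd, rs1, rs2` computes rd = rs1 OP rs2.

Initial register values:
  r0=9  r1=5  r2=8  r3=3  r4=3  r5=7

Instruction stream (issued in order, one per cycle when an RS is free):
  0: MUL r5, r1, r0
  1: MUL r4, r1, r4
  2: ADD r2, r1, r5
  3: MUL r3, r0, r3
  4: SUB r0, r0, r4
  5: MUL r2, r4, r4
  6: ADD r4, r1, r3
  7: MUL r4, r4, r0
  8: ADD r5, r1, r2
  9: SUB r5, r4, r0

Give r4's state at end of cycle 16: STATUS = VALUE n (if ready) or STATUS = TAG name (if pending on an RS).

cycle 1: issue MUL r5<-Mul1 // r0:9,r1:5,r2:8,r3:3,r4:3,r5:Mul1
cycle 2: issue MUL r4<-Mul2 // r0:9,r1:5,r2:8,r3:3,r4:Mul2,r5:Mul1
cycle 3: issue ADD r2<-Add1 // r0:9,r1:5,r2:Add1,r3:3,r4:Mul2,r5:Mul1
cycle 4: stall // r0:9,r1:5,r2:Add1,r3:3,r4:Mul2,r5:Mul1
cycle 5: stall // r0:9,r1:5,r2:Add1,r3:3,r4:Mul2,r5:Mul1
cycle 6: CDB Mul1=45; issue MUL r3<-Mul1 // r0:9,r1:5,r2:Add1,r3:Mul1,r4:Mul2,r5:45
cycle 7: CDB Mul2=15; issue SUB r0<-Add2 // r0:Add2,r1:5,r2:Add1,r3:Mul1,r4:15,r5:45
cycle 8: CDB Add1=50; issue MUL r2<-Mul2 // r0:Add2,r1:5,r2:Mul2,r3:Mul1,r4:15,r5:45
cycle 9: CDB Add2=-6; issue ADD r4<-Add1 // r0:-6,r1:5,r2:Mul2,r3:Mul1,r4:Add1,r5:45
cycle 10: stall // r0:-6,r1:5,r2:Mul2,r3:Mul1,r4:Add1,r5:45
cycle 11: CDB Mul1=27; issue MUL r4<-Mul1 // r0:-6,r1:5,r2:Mul2,r3:27,r4:Mul1,r5:45
cycle 12: issue ADD r5<-Add2 // r0:-6,r1:5,r2:Mul2,r3:27,r4:Mul1,r5:Add2
cycle 13: CDB Add1=32; issue SUB r5<-Add1 // r0:-6,r1:5,r2:Mul2,r3:27,r4:Mul1,r5:Add1
cycle 14: CDB Mul2=225 // r0:-6,r1:5,r2:225,r3:27,r4:Mul1,r5:Add1
cycle 15: - // r0:-6,r1:5,r2:225,r3:27,r4:Mul1,r5:Add1
cycle 16: CDB Add2=230 // r0:-6,r1:5,r2:225,r3:27,r4:Mul1,r5:Add1

STATUS = TAG Mul1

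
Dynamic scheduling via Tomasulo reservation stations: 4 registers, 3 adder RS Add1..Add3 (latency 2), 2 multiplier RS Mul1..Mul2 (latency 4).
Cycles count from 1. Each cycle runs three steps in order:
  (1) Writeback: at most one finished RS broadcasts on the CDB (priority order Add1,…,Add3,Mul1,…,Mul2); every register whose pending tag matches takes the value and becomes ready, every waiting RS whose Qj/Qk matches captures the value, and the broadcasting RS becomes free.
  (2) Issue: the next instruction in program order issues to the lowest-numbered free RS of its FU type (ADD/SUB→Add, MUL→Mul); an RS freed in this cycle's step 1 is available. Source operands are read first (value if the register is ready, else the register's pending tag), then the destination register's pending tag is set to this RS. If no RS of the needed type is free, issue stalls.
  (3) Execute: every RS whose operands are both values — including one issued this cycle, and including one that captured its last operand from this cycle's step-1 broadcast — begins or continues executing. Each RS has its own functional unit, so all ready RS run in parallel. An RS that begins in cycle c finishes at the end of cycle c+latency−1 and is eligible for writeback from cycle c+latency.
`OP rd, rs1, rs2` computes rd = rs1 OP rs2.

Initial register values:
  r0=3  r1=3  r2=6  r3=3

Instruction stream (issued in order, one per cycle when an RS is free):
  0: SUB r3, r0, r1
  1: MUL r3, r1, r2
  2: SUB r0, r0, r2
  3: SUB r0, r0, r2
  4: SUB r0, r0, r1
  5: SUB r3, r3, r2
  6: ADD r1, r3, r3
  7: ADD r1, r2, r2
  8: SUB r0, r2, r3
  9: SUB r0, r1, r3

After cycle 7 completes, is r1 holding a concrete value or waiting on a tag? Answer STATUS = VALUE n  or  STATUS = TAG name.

STATUS = TAG Add2

  c1: issue SUB r3<-Add1  regs: r0:3,r1:3,r2:6,r3:Add1
  c2: issue MUL r3<-Mul1  regs: r0:3,r1:3,r2:6,r3:Mul1
  c3: CDB Add1=0; issue SUB r0<-Add1  regs: r0:Add1,r1:3,r2:6,r3:Mul1
  c4: issue SUB r0<-Add2  regs: r0:Add2,r1:3,r2:6,r3:Mul1
  c5: CDB Add1=-3; issue SUB r0<-Add1  regs: r0:Add1,r1:3,r2:6,r3:Mul1
  c6: CDB Mul1=18; issue SUB r3<-Add3  regs: r0:Add1,r1:3,r2:6,r3:Add3
  c7: CDB Add2=-9; issue ADD r1<-Add2  regs: r0:Add1,r1:Add2,r2:6,r3:Add3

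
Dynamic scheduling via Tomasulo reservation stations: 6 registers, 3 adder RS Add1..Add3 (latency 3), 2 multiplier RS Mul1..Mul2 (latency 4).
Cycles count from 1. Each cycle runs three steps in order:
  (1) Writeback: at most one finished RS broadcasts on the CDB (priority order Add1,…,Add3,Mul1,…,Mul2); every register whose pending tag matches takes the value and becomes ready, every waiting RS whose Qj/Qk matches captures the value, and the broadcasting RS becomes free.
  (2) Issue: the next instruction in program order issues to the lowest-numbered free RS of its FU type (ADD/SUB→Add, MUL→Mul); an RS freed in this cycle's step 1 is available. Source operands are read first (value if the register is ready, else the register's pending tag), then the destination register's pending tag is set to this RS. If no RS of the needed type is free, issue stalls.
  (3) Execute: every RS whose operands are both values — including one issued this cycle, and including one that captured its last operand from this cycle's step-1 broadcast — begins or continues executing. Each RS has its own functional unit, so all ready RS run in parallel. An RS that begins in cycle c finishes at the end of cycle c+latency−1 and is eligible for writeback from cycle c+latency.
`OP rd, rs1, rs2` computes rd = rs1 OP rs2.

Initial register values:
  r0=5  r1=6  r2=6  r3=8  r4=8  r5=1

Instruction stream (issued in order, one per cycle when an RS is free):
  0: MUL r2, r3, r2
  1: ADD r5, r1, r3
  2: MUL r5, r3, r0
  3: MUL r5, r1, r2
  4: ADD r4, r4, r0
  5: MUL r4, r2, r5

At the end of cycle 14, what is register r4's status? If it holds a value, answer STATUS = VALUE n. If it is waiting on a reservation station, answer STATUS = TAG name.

  c1: issue MUL r2<-Mul1  regs: r0:5,r1:6,r2:Mul1,r3:8,r4:8,r5:1
  c2: issue ADD r5<-Add1  regs: r0:5,r1:6,r2:Mul1,r3:8,r4:8,r5:Add1
  c3: issue MUL r5<-Mul2  regs: r0:5,r1:6,r2:Mul1,r3:8,r4:8,r5:Mul2
  c4: stall  regs: r0:5,r1:6,r2:Mul1,r3:8,r4:8,r5:Mul2
  c5: CDB Add1=14; stall  regs: r0:5,r1:6,r2:Mul1,r3:8,r4:8,r5:Mul2
  c6: CDB Mul1=48; issue MUL r5<-Mul1  regs: r0:5,r1:6,r2:48,r3:8,r4:8,r5:Mul1
  c7: CDB Mul2=40; issue ADD r4<-Add1  regs: r0:5,r1:6,r2:48,r3:8,r4:Add1,r5:Mul1
  c8: issue MUL r4<-Mul2  regs: r0:5,r1:6,r2:48,r3:8,r4:Mul2,r5:Mul1
  c9: -  regs: r0:5,r1:6,r2:48,r3:8,r4:Mul2,r5:Mul1
  c10: CDB Add1=13  regs: r0:5,r1:6,r2:48,r3:8,r4:Mul2,r5:Mul1
  c11: CDB Mul1=288  regs: r0:5,r1:6,r2:48,r3:8,r4:Mul2,r5:288
  c12: -  regs: r0:5,r1:6,r2:48,r3:8,r4:Mul2,r5:288
  c13: -  regs: r0:5,r1:6,r2:48,r3:8,r4:Mul2,r5:288
  c14: -  regs: r0:5,r1:6,r2:48,r3:8,r4:Mul2,r5:288

STATUS = TAG Mul2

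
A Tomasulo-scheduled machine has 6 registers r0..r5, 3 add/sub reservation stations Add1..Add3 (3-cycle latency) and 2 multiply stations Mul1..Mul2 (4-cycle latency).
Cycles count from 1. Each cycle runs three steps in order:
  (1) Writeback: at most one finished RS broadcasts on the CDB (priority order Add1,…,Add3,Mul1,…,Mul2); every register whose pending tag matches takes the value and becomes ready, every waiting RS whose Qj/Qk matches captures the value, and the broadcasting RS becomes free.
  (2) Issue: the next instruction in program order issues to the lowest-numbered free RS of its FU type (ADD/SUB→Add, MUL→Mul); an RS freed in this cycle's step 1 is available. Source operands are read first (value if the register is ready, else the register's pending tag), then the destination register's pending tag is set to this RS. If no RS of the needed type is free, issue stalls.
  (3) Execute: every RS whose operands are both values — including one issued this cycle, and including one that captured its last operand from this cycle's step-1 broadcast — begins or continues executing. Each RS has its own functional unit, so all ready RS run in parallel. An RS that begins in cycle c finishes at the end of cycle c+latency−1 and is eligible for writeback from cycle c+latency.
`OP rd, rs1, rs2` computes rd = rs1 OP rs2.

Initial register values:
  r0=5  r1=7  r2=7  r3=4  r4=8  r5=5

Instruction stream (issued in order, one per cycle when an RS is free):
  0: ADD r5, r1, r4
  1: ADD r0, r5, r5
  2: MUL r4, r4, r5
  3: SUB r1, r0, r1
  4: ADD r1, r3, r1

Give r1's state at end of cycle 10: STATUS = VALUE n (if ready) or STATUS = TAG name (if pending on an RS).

STATUS = TAG Add3

  c1: issue ADD r5<-Add1  regs: r0:5,r1:7,r2:7,r3:4,r4:8,r5:Add1
  c2: issue ADD r0<-Add2  regs: r0:Add2,r1:7,r2:7,r3:4,r4:8,r5:Add1
  c3: issue MUL r4<-Mul1  regs: r0:Add2,r1:7,r2:7,r3:4,r4:Mul1,r5:Add1
  c4: CDB Add1=15; issue SUB r1<-Add1  regs: r0:Add2,r1:Add1,r2:7,r3:4,r4:Mul1,r5:15
  c5: issue ADD r1<-Add3  regs: r0:Add2,r1:Add3,r2:7,r3:4,r4:Mul1,r5:15
  c6: -  regs: r0:Add2,r1:Add3,r2:7,r3:4,r4:Mul1,r5:15
  c7: CDB Add2=30  regs: r0:30,r1:Add3,r2:7,r3:4,r4:Mul1,r5:15
  c8: CDB Mul1=120  regs: r0:30,r1:Add3,r2:7,r3:4,r4:120,r5:15
  c9: -  regs: r0:30,r1:Add3,r2:7,r3:4,r4:120,r5:15
  c10: CDB Add1=23  regs: r0:30,r1:Add3,r2:7,r3:4,r4:120,r5:15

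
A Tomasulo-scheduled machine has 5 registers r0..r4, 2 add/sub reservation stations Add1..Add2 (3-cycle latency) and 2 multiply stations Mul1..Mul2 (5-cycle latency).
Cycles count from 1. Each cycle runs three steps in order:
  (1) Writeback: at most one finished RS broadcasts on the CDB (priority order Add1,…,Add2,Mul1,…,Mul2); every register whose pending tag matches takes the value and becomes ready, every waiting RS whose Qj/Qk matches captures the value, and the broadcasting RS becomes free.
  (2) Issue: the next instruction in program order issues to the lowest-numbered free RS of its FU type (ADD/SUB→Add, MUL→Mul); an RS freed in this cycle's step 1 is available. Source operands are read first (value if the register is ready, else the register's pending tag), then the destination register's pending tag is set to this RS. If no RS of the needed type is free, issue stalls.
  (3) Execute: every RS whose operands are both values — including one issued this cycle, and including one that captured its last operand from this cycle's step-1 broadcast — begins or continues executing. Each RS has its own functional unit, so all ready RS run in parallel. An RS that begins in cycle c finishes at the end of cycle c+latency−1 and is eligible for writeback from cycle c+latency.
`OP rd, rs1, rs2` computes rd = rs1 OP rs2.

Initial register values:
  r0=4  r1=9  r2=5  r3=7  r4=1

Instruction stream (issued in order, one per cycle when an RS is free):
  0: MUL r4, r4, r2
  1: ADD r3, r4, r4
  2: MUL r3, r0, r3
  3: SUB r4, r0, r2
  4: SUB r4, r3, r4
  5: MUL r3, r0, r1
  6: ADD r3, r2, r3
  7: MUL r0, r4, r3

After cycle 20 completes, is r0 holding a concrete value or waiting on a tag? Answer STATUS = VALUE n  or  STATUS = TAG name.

cycle 1: issue MUL r4<-Mul1 // r0:4,r1:9,r2:5,r3:7,r4:Mul1
cycle 2: issue ADD r3<-Add1 // r0:4,r1:9,r2:5,r3:Add1,r4:Mul1
cycle 3: issue MUL r3<-Mul2 // r0:4,r1:9,r2:5,r3:Mul2,r4:Mul1
cycle 4: issue SUB r4<-Add2 // r0:4,r1:9,r2:5,r3:Mul2,r4:Add2
cycle 5: stall // r0:4,r1:9,r2:5,r3:Mul2,r4:Add2
cycle 6: CDB Mul1=5; stall // r0:4,r1:9,r2:5,r3:Mul2,r4:Add2
cycle 7: CDB Add2=-1; issue SUB r4<-Add2 // r0:4,r1:9,r2:5,r3:Mul2,r4:Add2
cycle 8: issue MUL r3<-Mul1 // r0:4,r1:9,r2:5,r3:Mul1,r4:Add2
cycle 9: CDB Add1=10; issue ADD r3<-Add1 // r0:4,r1:9,r2:5,r3:Add1,r4:Add2
cycle 10: stall // r0:4,r1:9,r2:5,r3:Add1,r4:Add2
cycle 11: stall // r0:4,r1:9,r2:5,r3:Add1,r4:Add2
cycle 12: stall // r0:4,r1:9,r2:5,r3:Add1,r4:Add2
cycle 13: CDB Mul1=36; issue MUL r0<-Mul1 // r0:Mul1,r1:9,r2:5,r3:Add1,r4:Add2
cycle 14: CDB Mul2=40 // r0:Mul1,r1:9,r2:5,r3:Add1,r4:Add2
cycle 15: - // r0:Mul1,r1:9,r2:5,r3:Add1,r4:Add2
cycle 16: CDB Add1=41 // r0:Mul1,r1:9,r2:5,r3:41,r4:Add2
cycle 17: CDB Add2=41 // r0:Mul1,r1:9,r2:5,r3:41,r4:41
cycle 18: - // r0:Mul1,r1:9,r2:5,r3:41,r4:41
cycle 19: - // r0:Mul1,r1:9,r2:5,r3:41,r4:41
cycle 20: - // r0:Mul1,r1:9,r2:5,r3:41,r4:41

STATUS = TAG Mul1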